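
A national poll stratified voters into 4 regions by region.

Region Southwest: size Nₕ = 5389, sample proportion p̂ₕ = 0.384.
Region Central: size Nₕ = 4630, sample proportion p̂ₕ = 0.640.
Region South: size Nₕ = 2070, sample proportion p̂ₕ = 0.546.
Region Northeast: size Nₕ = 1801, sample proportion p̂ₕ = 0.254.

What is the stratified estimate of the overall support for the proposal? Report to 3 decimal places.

N = 5389 + 4630 + 2070 + 1801 = 13890.
Overall proportion = Σ (Nₕ/N)·p̂ₕ.
Σ Nₕp̂ₕ = 2069.376 + 2963.2 + 1130.22 + 457.454 = 6620.25.
6620.25 / 13890 = 0.47662... → 0.477.

0.477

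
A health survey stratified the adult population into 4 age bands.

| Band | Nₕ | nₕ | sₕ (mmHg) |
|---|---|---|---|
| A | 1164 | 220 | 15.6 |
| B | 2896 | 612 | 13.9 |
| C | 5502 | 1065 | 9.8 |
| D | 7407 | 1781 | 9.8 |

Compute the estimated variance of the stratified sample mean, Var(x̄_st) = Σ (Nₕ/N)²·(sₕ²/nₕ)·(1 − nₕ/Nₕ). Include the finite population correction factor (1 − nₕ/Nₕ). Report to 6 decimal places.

0.026923

N = 16969; Wₕ = Nₕ/N.
band A: (1164/16969)²·15.6²/220·(1 − 220/1164) = 0.004221230
band B: (2896/16969)²·13.9²/612·(1 − 612/2896) = 0.007252042
band C: (5502/16969)²·9.8²/1065·(1 − 1065/5502) = 0.007645397
band D: (7407/16969)²·9.8²/1781·(1 − 1781/7407) = 0.007804010
Sum = 0.026922679 → 0.026923.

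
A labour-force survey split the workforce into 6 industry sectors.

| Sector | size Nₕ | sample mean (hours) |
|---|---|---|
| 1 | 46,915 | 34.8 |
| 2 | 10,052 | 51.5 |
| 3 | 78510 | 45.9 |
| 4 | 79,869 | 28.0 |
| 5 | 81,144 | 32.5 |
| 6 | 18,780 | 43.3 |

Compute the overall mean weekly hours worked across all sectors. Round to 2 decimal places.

36.29

N = 46915 + 10052 + 78510 + 79869 + 81144 + 18780 = 315270.
Weight each subgroup mean by Nₕ/N and sum.
Σ Nₕx̄ₕ = 46915·34.8 + 10052·51.5 + 78510·45.9 + 79869·28.0 + 81144·32.5 + 18780·43.3 = 1632642 + 517678 + 3603609 + 2236332 + 2637180 + 813174 = 11440615.
Divide by N: 11440615 / 315270 = 36.2883... → 36.29.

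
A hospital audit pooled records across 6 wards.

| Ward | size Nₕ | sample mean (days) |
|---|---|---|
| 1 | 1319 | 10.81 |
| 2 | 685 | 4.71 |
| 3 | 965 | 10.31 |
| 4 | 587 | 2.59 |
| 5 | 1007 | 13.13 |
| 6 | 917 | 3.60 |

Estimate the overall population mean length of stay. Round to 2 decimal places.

8.30

N = 1319 + 685 + 965 + 587 + 1007 + 917 = 5480.
The stratified mean weights each stratum mean by its population share Nₕ/N.
Σ Nₕx̄ₕ = 1319·10.81 + 685·4.71 + 965·10.31 + 587·2.59 + 1007·13.13 + 917·3.60 = 14258.39 + 3226.35 + 9949.15 + 1520.33 + 13221.91 + 3301.2 = 45477.33.
Divide by N: 45477.33 / 5480 = 8.2988... → 8.30.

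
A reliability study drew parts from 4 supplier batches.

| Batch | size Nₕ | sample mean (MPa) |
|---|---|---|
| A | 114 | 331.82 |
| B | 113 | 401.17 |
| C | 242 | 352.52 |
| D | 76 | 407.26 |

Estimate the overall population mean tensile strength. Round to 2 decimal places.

N = 114 + 113 + 242 + 76 = 545.
Overall mean = Σ (Nₕ/N)·x̄ₕ — weight by population share, not a simple average.
Σ Nₕx̄ₕ = 114·331.82 + 113·401.17 + 242·352.52 + 76·407.26 = 37827.48 + 45332.21 + 85309.84 + 30951.76 = 199421.29.
Divide by N: 199421.29 / 545 = 365.9106... → 365.91.

365.91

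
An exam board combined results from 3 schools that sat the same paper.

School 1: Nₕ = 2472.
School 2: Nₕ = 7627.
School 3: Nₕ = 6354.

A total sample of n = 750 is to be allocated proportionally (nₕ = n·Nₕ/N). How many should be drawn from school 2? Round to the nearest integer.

N = 2472 + 7627 + 6354 = 16453.
n_2 = 750·7627/16453 = 347.672... → 348.

348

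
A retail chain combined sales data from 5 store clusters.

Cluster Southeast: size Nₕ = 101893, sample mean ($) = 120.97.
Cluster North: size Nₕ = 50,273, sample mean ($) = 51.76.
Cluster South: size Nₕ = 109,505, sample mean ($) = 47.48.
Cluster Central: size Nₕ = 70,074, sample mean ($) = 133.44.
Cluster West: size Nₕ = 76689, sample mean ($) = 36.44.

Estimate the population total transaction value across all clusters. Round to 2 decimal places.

32272645.81

Estimate total by summing Nₕ·x̄ₕ over strata.
101893·120.97 + 50273·51.76 + 109505·47.48 + 70074·133.44 + 76689·36.44 = 12325996.21 + 2602130.48 + 5199297.4 + 9350674.56 + 2794547.16 = 32272645.81.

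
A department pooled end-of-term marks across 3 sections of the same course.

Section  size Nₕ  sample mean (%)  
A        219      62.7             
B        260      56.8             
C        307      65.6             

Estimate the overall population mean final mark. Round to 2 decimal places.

N = 219 + 260 + 307 = 786.
The stratified mean weights each stratum mean by its population share Nₕ/N.
Σ Nₕx̄ₕ = 219·62.7 + 260·56.8 + 307·65.6 = 13731.3 + 14768 + 20139.2 = 48638.5.
Divide by N: 48638.5 / 786 = 61.8810... → 61.88.

61.88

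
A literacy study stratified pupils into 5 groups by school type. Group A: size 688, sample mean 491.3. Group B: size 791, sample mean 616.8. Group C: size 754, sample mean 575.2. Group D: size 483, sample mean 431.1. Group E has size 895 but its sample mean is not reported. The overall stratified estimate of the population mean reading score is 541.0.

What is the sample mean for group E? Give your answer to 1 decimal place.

N = 688 + 791 + 754 + 483 + 895 = 3611.
Overall total = μ·N = 541.0·3611 = 1953551.
Subtract the known strata: 688·491.3 + 791·616.8 + 754·575.2 + 483·431.1 = 1467825.3.
Remaining total for group E: 1953551 − 1467825.3 = 485725.7.
Divide by its size: 485725.7 / 895 = 542.710... → 542.7.

542.7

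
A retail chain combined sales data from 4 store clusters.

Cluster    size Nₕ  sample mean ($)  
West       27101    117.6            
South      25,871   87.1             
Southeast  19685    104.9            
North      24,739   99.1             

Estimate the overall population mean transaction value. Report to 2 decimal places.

x̄_st = (Σ Nₕx̄ₕ) / (Σ Nₕ) = (27101·117.6 + 25871·87.1 + 19685·104.9 + 24739·99.1) / 97396
= 9957033.1 / 97396 = 102.2325... → 102.23.

102.23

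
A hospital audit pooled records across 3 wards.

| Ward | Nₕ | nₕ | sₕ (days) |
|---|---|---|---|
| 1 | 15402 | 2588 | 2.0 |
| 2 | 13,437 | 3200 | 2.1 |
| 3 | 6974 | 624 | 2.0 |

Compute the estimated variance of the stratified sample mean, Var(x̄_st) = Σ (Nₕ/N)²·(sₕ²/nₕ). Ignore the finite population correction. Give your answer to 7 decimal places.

N = 35813. Term for each stratum: Wₕ²sₕ²/nₕ.
Var(x̄_st) = 0.0002858700 + 0.0001940045 + 0.0002430848 = 0.0007229593 → 0.0007230.

0.0007230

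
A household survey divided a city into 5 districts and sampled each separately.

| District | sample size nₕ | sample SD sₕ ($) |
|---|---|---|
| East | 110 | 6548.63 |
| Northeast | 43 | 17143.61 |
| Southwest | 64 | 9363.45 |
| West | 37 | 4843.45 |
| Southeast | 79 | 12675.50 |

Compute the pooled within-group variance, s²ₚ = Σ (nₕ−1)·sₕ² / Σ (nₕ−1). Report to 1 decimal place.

109507572.6

East: (110−1)·6548.63² = 109·42884554.8769 = 4674416481.5821
Northeast: (43−1)·17143.61² = 42·293903363.8321 = 12343941280.9482
Southwest: (64−1)·9363.45² = 63·87674195.9025 = 5523474341.8575
West: (37−1)·4843.45² = 36·23459007.9025 = 844524284.49
Southeast: (79−1)·12675.50² = 78·160668300.25 = 12532127419.5
Numerator = 35918483808.3778; denominator = Σ(nₕ−1) = 328.
s²ₚ = 35918483808.3778/328 = 109507572.587... → 109507572.6.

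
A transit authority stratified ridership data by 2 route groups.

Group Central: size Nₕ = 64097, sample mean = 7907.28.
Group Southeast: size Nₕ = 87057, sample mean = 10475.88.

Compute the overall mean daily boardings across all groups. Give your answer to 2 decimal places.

9386.66

N = 151154; weights Wₕ = Nₕ/N = (0.4241, 0.5759).
x̄_st = Σ Wₕ·x̄ₕ = 0.4241·7907.28 + 0.5759·10475.88 ≈ 9386.6627...
→ 9386.66.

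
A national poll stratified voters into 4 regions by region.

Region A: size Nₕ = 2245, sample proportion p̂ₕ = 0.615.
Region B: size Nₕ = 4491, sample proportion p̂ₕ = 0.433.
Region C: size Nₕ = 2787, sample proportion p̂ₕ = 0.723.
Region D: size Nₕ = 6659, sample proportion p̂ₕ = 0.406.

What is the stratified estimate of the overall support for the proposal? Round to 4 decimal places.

N = 2245 + 4491 + 2787 + 6659 = 16182.
Overall proportion = Σ (Nₕ/N)·p̂ₕ.
Σ Nₕp̂ₕ = 1380.675 + 1944.603 + 2015.001 + 2703.554 = 8043.833.
8043.833 / 16182 = 0.497085... → 0.4971.

0.4971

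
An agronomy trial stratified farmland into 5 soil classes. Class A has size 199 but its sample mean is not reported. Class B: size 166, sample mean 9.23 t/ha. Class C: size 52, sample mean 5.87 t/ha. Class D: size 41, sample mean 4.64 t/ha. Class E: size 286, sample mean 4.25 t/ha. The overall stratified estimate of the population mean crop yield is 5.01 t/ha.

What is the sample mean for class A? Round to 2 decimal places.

2.43

N = 199 + 166 + 52 + 41 + 286 = 744.
Overall total = μ·N = 5.01·744 = 3727.44.
Subtract the known strata: 166·9.23 + 52·5.87 + 41·4.64 + 286·4.25 = 3243.16.
Remaining total for class A: 3727.44 − 3243.16 = 484.28.
Divide by its size: 484.28 / 199 = 2.4336... → 2.43.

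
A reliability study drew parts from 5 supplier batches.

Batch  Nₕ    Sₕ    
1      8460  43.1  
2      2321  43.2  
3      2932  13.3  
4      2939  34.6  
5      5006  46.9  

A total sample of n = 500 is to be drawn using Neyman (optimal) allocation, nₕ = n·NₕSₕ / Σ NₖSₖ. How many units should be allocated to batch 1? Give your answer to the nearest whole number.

1: NₕSₕ = 8460·43.1 = 364626
2: NₕSₕ = 2321·43.2 = 100267.2
3: NₕSₕ = 2932·13.3 = 38995.6
4: NₕSₕ = 2939·34.6 = 101689.4
5: NₕSₕ = 5006·46.9 = 234781.4
Σ NₕSₕ = 840359.6.
n_1 = 500·364626/840359.6 = 216.946... → 217.

217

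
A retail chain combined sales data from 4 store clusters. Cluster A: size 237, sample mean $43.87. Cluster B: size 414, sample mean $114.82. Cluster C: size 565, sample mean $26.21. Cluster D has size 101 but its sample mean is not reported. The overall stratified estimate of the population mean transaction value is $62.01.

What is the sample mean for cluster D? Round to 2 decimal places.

N = 237 + 414 + 565 + 101 = 1317.
Overall total = μ·N = 62.01·1317 = 81667.17.
Subtract the known strata: 237·43.87 + 414·114.82 + 565·26.21 = 72741.32.
Remaining total for cluster D: 81667.17 − 72741.32 = 8925.85.
Divide by its size: 8925.85 / 101 = 88.3748... → 88.37.

88.37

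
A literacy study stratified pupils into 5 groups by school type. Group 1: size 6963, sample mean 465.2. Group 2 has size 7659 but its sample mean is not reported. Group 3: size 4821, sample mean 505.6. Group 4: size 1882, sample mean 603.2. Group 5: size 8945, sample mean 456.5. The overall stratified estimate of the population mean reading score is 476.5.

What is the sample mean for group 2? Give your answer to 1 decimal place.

Σ Nₕx̄ₕ = N·μ, so 7659·x̄_2 = 30270·476.5 − (6963·465.2 + 4821·505.6 + 1882·603.2 + 8945·456.5).
= 14423655 − 10895300.1 = 3528354.9.
x̄_2 = 3528354.9 / 7659 = 460.681... → 460.7.

460.7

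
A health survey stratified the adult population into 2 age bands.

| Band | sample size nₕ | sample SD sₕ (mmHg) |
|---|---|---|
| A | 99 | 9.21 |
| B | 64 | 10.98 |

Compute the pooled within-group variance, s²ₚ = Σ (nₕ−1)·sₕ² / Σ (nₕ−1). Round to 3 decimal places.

A: (99−1)·9.21² = 98·84.8241 = 8312.7618
B: (64−1)·10.98² = 63·120.5604 = 7595.3052
Numerator = 15908.067; denominator = Σ(nₕ−1) = 161.
s²ₚ = 15908.067/161 = 98.80787... → 98.808.

98.808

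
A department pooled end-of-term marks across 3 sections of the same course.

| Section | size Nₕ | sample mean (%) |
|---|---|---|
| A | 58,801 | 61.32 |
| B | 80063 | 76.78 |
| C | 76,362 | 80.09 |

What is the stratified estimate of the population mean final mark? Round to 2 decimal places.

x̄_st = (Σ Nₕx̄ₕ) / (Σ Nₕ) = (58801·61.32 + 80063·76.78 + 76362·80.09) / 215226
= 15868747.04 / 215226 = 73.7306... → 73.73.

73.73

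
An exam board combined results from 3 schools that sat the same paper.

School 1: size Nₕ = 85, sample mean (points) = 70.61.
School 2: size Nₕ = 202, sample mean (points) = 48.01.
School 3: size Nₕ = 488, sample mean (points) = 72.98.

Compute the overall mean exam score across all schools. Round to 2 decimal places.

N = 85 + 202 + 488 = 775.
The stratified mean weights each stratum mean by its population share Nₕ/N.
Σ Nₕx̄ₕ = 85·70.61 + 202·48.01 + 488·72.98 = 6001.85 + 9698.02 + 35614.24 = 51314.11.
Divide by N: 51314.11 / 775 = 66.2118... → 66.21.

66.21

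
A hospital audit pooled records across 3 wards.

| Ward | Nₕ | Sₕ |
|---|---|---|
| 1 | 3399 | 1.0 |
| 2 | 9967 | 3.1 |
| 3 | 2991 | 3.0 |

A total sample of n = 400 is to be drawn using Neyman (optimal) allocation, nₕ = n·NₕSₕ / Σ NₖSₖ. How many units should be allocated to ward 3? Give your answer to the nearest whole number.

83

1: NₕSₕ = 3399·1.0 = 3399
2: NₕSₕ = 9967·3.1 = 30897.7
3: NₕSₕ = 2991·3.0 = 8973
Σ NₕSₕ = 43269.7.
n_3 = 400·8973/43269.7 = 82.950... → 83.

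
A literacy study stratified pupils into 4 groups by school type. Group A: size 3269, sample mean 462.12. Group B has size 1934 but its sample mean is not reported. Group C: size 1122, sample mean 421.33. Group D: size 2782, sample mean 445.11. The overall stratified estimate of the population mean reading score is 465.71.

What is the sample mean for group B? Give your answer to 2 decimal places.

N = 3269 + 1934 + 1122 + 2782 = 9107.
Overall total = μ·N = 465.71·9107 = 4241220.97.
Subtract the known strata: 3269·462.12 + 1122·421.33 + 2782·445.11 = 3221698.56.
Remaining total for group B: 4241220.97 − 3221698.56 = 1019522.41.
Divide by its size: 1019522.41 / 1934 = 527.1574... → 527.16.

527.16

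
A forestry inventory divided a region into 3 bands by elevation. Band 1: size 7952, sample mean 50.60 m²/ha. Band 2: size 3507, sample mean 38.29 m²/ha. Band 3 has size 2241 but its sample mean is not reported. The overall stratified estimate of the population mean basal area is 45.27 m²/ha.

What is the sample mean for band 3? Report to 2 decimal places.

N = 7952 + 3507 + 2241 = 13700.
Overall total = μ·N = 45.27·13700 = 620199.
Subtract the known strata: 7952·50.60 + 3507·38.29 = 536654.23.
Remaining total for band 3: 620199 − 536654.23 = 83544.77.
Divide by its size: 83544.77 / 2241 = 37.2801... → 37.28.

37.28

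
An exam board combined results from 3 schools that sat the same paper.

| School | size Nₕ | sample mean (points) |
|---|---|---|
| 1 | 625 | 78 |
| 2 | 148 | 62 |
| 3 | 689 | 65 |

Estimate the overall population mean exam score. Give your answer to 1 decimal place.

x̄_st = (Σ Nₕx̄ₕ) / (Σ Nₕ) = (625·78 + 148·62 + 689·65) / 1462
= 102711 / 1462 = 70.254... → 70.3.

70.3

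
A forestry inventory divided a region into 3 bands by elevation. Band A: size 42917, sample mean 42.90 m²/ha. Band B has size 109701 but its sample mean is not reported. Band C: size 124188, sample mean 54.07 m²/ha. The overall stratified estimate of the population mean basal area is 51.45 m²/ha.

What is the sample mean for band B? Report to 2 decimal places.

51.83

N = 42917 + 109701 + 124188 = 276806.
Overall total = μ·N = 51.45·276806 = 14241668.7.
Subtract the known strata: 42917·42.90 + 124188·54.07 = 8555984.46.
Remaining total for band B: 14241668.7 − 8555984.46 = 5685684.24.
Divide by its size: 5685684.24 / 109701 = 51.8289... → 51.83.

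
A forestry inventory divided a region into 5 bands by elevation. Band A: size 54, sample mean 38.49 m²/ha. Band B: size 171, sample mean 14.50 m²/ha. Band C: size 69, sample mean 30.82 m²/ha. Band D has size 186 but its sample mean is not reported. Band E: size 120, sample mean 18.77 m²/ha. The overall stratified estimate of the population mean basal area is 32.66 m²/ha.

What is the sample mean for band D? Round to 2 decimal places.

57.31

Σ Nₕx̄ₕ = N·μ, so 186·x̄_D = 600·32.66 − (54·38.49 + 171·14.50 + 69·30.82 + 120·18.77).
= 19596 − 8936.94 = 10659.06.
x̄_D = 10659.06 / 186 = 57.3068... → 57.31.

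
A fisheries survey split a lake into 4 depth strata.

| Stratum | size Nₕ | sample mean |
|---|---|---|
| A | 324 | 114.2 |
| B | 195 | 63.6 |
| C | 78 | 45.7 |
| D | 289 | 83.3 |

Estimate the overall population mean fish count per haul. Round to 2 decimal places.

86.95

N = 324 + 195 + 78 + 289 = 886.
Weight each subgroup mean by Nₕ/N and sum.
Σ Nₕx̄ₕ = 324·114.2 + 195·63.6 + 78·45.7 + 289·83.3 = 37000.8 + 12402 + 3564.6 + 24073.7 = 77041.1.
Divide by N: 77041.1 / 886 = 86.9538... → 86.95.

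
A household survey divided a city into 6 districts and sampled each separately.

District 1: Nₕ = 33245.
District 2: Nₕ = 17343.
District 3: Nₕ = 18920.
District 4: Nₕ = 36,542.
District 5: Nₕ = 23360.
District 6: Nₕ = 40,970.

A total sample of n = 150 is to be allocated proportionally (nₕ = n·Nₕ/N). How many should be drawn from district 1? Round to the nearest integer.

29

Share of district 1 = 33245/170380 = 0.19512.
Allocate 150 × 0.19512 = 29.268... → 29.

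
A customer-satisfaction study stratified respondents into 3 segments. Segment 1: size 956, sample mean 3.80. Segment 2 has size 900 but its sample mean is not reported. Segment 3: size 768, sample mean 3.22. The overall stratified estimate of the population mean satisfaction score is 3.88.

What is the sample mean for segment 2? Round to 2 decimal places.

4.53

N = 956 + 900 + 768 = 2624.
Overall total = μ·N = 3.88·2624 = 10181.12.
Subtract the known strata: 956·3.80 + 768·3.22 = 6105.76.
Remaining total for segment 2: 10181.12 − 6105.76 = 4075.36.
Divide by its size: 4075.36 / 900 = 4.5282... → 4.53.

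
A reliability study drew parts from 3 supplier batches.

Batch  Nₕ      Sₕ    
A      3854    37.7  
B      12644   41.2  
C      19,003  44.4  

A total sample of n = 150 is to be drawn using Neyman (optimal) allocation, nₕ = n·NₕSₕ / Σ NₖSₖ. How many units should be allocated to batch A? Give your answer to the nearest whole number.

Σ NₕSₕ = 3854·37.7 + 12644·41.2 + 19003·44.4 = 1509961.8.
Share for A: 145295.8/1509961.8 = 0.09622.
n_A = 150 × 0.09622 = 14.434... → 14.

14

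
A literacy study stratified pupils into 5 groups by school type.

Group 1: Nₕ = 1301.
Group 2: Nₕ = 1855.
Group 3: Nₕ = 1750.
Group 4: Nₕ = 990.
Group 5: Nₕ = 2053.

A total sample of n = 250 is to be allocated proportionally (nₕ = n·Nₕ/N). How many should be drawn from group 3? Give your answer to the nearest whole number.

N = 1301 + 1855 + 1750 + 990 + 2053 = 7949.
n_3 = 250·1750/7949 = 55.038... → 55.

55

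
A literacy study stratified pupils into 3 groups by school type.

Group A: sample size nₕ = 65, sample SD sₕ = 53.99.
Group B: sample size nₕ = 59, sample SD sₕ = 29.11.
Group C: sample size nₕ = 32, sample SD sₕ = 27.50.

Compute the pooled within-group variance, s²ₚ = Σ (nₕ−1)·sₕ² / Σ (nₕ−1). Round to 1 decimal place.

A: (65−1)·53.99² = 64·2914.9201 = 186554.8864
B: (59−1)·29.11² = 58·847.3921 = 49148.7418
C: (32−1)·27.50² = 31·756.25 = 23443.75
Numerator = 259147.3782; denominator = Σ(nₕ−1) = 153.
s²ₚ = 259147.3782/153 = 1693.774... → 1693.8.

1693.8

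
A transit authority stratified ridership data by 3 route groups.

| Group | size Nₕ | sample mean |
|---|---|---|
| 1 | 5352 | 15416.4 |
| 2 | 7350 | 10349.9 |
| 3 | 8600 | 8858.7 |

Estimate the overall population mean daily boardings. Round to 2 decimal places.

11020.80

N = 21302; weights Wₕ = Nₕ/N = (0.2512, 0.3450, 0.4037).
x̄_st = Σ Wₕ·x̄ₕ = 0.2512·15416.4 + 0.3450·10349.9 + 0.4037·8858.7 ≈ 11020.8036...
→ 11020.80.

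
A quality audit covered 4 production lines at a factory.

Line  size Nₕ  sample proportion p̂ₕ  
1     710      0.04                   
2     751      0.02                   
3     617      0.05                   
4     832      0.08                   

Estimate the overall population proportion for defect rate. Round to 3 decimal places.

N = 710 + 751 + 617 + 832 = 2910.
Overall proportion = Σ (Nₕ/N)·p̂ₕ.
Σ Nₕp̂ₕ = 28.4 + 15.02 + 30.85 + 66.56 = 140.83.
140.83 / 2910 = 0.04840... → 0.048.

0.048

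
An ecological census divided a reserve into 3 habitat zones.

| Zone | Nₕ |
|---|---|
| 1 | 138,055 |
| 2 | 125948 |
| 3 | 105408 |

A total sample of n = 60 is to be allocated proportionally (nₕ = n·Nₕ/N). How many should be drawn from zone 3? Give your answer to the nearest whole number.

17

Share of zone 3 = 105408/369411 = 0.28534.
Allocate 60 × 0.28534 = 17.120... → 17.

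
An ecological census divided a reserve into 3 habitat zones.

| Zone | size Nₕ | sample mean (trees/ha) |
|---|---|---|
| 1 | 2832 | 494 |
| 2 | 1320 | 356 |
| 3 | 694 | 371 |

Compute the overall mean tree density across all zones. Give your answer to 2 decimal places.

438.80

N = 4846; weights Wₕ = Nₕ/N = (0.5844, 0.2724, 0.1432).
x̄_st = Σ Wₕ·x̄ₕ = 0.5844·494 + 0.2724·356 + 0.1432·371 ≈ 438.7953...
→ 438.80.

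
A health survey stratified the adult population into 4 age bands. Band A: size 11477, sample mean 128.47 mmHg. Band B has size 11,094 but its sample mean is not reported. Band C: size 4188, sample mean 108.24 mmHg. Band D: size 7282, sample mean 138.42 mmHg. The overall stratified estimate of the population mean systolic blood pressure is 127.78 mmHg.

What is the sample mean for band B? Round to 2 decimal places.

Σ Nₕx̄ₕ = N·μ, so 11094·x̄_B = 34041·127.78 − (11477·128.47 + 4188·108.24 + 7282·138.42).
= 4349758.98 − 2935733.75 = 1414025.23.
x̄_B = 1414025.23 / 11094 = 127.4586... → 127.46.

127.46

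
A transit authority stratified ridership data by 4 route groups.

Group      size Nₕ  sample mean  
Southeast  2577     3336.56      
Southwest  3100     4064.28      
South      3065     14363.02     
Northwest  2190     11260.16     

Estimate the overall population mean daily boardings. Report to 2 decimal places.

8221.73

N = 2577 + 3100 + 3065 + 2190 = 10932.
Overall mean = Σ (Nₕ/N)·x̄ₕ — weight by population share, not a simple average.
Σ Nₕx̄ₕ = 2577·3336.56 + 3100·4064.28 + 3065·14363.02 + 2190·11260.16 = 8598315.12 + 12599268 + 44022656.3 + 24659750.4 = 89879989.82.
Divide by N: 89879989.82 / 10932 = 8221.7334... → 8221.73.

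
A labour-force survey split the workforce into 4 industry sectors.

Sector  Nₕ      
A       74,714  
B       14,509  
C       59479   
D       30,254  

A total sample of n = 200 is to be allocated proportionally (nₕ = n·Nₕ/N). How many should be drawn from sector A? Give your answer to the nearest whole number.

83

N = 74714 + 14509 + 59479 + 30254 = 178956.
n_A = 200·74714/178956 = 83.500... → 83.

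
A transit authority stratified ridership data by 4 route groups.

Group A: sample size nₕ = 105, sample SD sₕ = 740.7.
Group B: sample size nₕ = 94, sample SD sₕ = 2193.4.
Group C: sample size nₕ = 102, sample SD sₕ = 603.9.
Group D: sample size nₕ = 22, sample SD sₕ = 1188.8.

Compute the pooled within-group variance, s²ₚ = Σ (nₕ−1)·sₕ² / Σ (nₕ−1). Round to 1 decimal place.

1789949.5

A: (105−1)·740.7² = 104·548636.49 = 57058194.96
B: (94−1)·2193.4² = 93·4811003.56 = 447423331.08
C: (102−1)·603.9² = 101·364695.21 = 36834216.21
D: (22−1)·1188.8² = 21·1413245.44 = 29678154.24
Numerator = 570993896.49; denominator = Σ(nₕ−1) = 319.
s²ₚ = 570993896.49/319 = 1789949.519... → 1789949.5.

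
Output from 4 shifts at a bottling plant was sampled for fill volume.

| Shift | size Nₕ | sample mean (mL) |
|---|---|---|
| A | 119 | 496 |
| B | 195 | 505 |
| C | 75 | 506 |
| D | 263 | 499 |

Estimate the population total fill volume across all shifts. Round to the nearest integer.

326686

A: 119·496 = 59024
B: 195·505 = 98475
C: 75·506 = 37950
D: 263·499 = 131237
τ̂ = Σ Nₕx̄ₕ = 326686.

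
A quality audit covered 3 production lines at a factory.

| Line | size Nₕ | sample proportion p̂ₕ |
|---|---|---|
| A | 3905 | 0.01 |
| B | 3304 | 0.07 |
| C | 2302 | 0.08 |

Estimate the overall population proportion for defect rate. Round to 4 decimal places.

0.0478

N = 3905 + 3304 + 2302 = 9511.
Overall proportion = Σ (Nₕ/N)·p̂ₕ.
Σ Nₕp̂ₕ = 39.05 + 231.28 + 184.16 = 454.49.
454.49 / 9511 = 0.047786... → 0.0478.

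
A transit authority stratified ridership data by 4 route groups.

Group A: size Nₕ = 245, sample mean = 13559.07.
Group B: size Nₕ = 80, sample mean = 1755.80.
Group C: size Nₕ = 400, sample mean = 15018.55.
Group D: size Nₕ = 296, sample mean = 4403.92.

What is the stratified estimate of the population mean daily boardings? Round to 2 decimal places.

10551.83

N = 1021; weights Wₕ = Nₕ/N = (0.2400, 0.0784, 0.3918, 0.2899).
x̄_st = Σ Wₕ·x̄ₕ = 0.2400·13559.07 + 0.0784·1755.80 + 0.3918·15018.55 + 0.2899·4403.92 ≈ 10551.8281...
→ 10551.83.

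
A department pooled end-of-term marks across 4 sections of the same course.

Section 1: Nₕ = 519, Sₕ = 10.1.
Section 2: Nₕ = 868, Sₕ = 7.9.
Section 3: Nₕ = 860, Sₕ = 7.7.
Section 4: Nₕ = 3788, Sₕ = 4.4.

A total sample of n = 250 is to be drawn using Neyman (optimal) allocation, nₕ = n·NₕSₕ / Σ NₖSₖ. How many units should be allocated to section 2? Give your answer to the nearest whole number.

48

1: NₕSₕ = 519·10.1 = 5241.9
2: NₕSₕ = 868·7.9 = 6857.2
3: NₕSₕ = 860·7.7 = 6622
4: NₕSₕ = 3788·4.4 = 16667.2
Σ NₕSₕ = 35388.3.
n_2 = 250·6857.2/35388.3 = 48.443... → 48.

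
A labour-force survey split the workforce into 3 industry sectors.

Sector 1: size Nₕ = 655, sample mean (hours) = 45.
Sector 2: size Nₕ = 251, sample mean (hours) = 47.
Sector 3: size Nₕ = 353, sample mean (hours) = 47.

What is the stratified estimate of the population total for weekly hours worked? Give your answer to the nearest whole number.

57863

1: 655·45 = 29475
2: 251·47 = 11797
3: 353·47 = 16591
τ̂ = Σ Nₕx̄ₕ = 57863.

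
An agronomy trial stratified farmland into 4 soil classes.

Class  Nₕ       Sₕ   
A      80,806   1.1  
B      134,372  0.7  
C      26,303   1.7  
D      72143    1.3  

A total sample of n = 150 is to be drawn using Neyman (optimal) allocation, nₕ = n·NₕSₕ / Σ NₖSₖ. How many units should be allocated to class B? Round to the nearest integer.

44

A: NₕSₕ = 80806·1.1 = 88886.6
B: NₕSₕ = 134372·0.7 = 94060.4
C: NₕSₕ = 26303·1.7 = 44715.1
D: NₕSₕ = 72143·1.3 = 93785.9
Σ NₕSₕ = 321448.
n_B = 150·94060.4/321448 = 43.892... → 44.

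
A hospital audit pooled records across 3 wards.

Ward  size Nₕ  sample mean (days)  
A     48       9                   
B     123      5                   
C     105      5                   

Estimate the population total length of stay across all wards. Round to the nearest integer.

Estimate total by summing Nₕ·x̄ₕ over strata.
48·9 + 123·5 + 105·5 = 432 + 615 + 525 = 1572.

1572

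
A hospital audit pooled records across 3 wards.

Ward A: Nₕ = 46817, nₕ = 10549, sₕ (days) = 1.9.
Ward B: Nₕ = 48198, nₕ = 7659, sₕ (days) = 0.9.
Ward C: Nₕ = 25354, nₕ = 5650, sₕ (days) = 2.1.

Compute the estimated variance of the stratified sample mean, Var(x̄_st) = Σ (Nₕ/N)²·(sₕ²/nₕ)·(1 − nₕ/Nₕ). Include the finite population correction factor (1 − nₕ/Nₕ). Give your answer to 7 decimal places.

0.0000813

N = 120369; Wₕ = Nₕ/N.
ward A: (46817/120369)²·1.9²/10549·(1 − 10549/46817) = 0.0000401046
ward B: (48198/120369)²·0.9²/7659·(1 − 7659/48198) = 0.0000142622
ward C: (25354/120369)²·2.1²/5650·(1 − 5650/25354) = 0.0000269130
Sum = 0.0000812797 → 0.0000813.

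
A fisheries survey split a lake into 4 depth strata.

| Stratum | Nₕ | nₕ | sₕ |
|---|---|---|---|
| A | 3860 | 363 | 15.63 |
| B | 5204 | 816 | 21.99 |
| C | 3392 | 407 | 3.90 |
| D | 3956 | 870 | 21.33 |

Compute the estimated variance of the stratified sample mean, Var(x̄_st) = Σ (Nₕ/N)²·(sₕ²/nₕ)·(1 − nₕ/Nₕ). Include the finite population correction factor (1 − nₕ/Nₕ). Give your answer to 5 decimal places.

N = 16412; Wₕ = Nₕ/N.
stratum A: (3860/16412)²·15.63²/363·(1 − 363/3860) = 0.03372650
stratum B: (5204/16412)²·21.99²/816·(1 − 816/5204) = 0.05023902
stratum C: (3392/16412)²·3.90²/407·(1 − 407/3392) = 0.00140479
stratum D: (3956/16412)²·21.33²/870·(1 − 870/3956) = 0.02370236
Sum = 0.10907268 → 0.10907.

0.10907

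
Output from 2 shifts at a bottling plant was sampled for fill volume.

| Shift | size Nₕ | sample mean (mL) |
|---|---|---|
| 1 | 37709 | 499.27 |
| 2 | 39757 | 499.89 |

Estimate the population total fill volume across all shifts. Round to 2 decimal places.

38701099.16

1: 37709·499.27 = 18826972.43
2: 39757·499.89 = 19874126.73
τ̂ = Σ Nₕx̄ₕ = 38701099.16.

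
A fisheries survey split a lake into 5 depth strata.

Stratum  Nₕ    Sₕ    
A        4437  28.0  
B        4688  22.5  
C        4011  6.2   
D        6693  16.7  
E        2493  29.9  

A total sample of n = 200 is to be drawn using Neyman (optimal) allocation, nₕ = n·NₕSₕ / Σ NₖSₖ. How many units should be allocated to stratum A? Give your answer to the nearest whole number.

56

A: NₕSₕ = 4437·28.0 = 124236
B: NₕSₕ = 4688·22.5 = 105480
C: NₕSₕ = 4011·6.2 = 24868.2
D: NₕSₕ = 6693·16.7 = 111773.1
E: NₕSₕ = 2493·29.9 = 74540.7
Σ NₕSₕ = 440898.
n_A = 200·124236/440898 = 56.356... → 56.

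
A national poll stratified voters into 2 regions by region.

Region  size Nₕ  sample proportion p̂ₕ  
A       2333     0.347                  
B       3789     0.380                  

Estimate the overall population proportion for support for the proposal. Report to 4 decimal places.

0.3674

Wₕ = Nₕ/N with N = 6122: 0.3811, 0.6189.
p̂_st = 0.3811·0.347 + 0.6189·0.380 ≈ 0.367424... → 0.3674.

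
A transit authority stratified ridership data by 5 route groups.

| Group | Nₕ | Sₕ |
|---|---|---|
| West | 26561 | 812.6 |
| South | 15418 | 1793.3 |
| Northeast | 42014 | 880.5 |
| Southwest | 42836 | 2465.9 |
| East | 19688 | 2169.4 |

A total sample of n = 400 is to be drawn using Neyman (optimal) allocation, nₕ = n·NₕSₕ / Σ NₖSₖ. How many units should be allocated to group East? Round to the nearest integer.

73

Σ NₕSₕ = 26561·812.6 + 15418·1793.3 + 42014·880.5 + 42836·2465.9 + 19688·2169.4 = 234566334.6.
Share for East: 42711147.2/234566334.6 = 0.18209.
n_East = 400 × 0.18209 = 72.834... → 73.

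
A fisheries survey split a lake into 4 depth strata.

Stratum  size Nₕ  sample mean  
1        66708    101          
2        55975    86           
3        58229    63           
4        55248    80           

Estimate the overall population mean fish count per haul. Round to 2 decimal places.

83.16

N = 236160; weights Wₕ = Nₕ/N = (0.2825, 0.2370, 0.2466, 0.2339).
x̄_st = Σ Wₕ·x̄ₕ = 0.2825·101 + 0.2370·86 + 0.2466·63 + 0.2339·80 ≈ 83.1624...
→ 83.16.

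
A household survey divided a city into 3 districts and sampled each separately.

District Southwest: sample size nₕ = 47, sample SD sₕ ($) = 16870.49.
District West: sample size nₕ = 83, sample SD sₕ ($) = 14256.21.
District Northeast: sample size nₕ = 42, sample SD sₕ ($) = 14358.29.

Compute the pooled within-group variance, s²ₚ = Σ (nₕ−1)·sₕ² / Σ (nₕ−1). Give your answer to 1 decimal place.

Degrees of freedom: 46 + 82 + 41 = 169.
Σ(nₕ−1)sₕ² = 46·284613432.8401 + 82·203239523.5641 + 41·206160491.7241 = 38210439003.5889.
s²ₚ = 38210439003.5889 / 169 = 226097272.211... → 226097272.2.

226097272.2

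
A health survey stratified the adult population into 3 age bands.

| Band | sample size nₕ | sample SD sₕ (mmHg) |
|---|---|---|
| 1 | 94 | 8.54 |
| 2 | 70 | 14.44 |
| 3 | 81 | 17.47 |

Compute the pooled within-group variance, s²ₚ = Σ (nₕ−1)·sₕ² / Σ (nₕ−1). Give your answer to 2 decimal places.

Degrees of freedom: 93 + 69 + 80 = 242.
Σ(nₕ−1)sₕ² = 93·72.9316 + 69·208.5136 + 80·305.2009 = 45586.1492.
s²ₚ = 45586.1492 / 242 = 188.3725... → 188.37.

188.37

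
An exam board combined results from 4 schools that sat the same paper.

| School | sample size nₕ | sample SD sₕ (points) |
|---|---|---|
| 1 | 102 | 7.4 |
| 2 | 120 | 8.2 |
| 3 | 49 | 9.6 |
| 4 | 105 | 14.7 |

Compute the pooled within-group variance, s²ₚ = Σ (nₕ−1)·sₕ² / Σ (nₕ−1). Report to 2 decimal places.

1: (102−1)·7.4² = 101·54.76 = 5530.76
2: (120−1)·8.2² = 119·67.24 = 8001.56
3: (49−1)·9.6² = 48·92.16 = 4423.68
4: (105−1)·14.7² = 104·216.09 = 22473.36
Numerator = 40429.36; denominator = Σ(nₕ−1) = 372.
s²ₚ = 40429.36/372 = 108.6811... → 108.68.

108.68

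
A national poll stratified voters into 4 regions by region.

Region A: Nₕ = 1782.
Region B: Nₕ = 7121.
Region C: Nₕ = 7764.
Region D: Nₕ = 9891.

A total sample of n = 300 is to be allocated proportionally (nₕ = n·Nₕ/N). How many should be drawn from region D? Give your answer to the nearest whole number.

112

N = 1782 + 7121 + 7764 + 9891 = 26558.
n_D = 300·9891/26558 = 111.729... → 112.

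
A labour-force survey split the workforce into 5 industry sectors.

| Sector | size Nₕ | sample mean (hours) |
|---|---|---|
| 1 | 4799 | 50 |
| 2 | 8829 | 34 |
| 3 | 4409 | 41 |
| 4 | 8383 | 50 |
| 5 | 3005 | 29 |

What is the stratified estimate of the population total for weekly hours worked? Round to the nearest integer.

1227200

Population total = Σ Nₕ·x̄ₕ (each stratum's size times its mean).
4799·50 + 8829·34 + 4409·41 + 8383·50 + 3005·29 = 239950 + 300186 + 180769 + 419150 + 87145 = 1227200.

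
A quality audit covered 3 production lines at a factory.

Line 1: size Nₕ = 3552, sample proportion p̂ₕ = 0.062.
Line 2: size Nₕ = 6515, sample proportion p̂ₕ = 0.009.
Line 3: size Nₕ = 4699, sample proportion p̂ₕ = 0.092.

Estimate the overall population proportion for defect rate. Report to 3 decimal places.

N = 3552 + 6515 + 4699 = 14766.
Overall proportion = Σ (Nₕ/N)·p̂ₕ.
Σ Nₕp̂ₕ = 220.224 + 58.635 + 432.308 = 711.167.
711.167 / 14766 = 0.04816... → 0.048.

0.048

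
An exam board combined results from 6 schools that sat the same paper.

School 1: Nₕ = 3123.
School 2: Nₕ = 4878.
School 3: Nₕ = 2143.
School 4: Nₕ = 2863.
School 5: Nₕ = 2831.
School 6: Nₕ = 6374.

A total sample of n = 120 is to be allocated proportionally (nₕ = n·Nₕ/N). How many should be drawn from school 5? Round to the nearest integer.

15

Share of school 5 = 2831/22212 = 0.12745.
Allocate 120 × 0.12745 = 15.294... → 15.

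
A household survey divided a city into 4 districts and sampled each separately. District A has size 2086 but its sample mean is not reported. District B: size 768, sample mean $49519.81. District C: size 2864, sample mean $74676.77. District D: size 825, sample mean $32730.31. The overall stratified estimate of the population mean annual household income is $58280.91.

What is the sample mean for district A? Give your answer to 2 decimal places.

49100.67

N = 2086 + 768 + 2864 + 825 = 6543.
Overall total = μ·N = 58280.91·6543 = 381331994.13.
Subtract the known strata: 768·49519.81 + 2864·74676.77 + 825·32730.31 = 278907989.11.
Remaining total for district A: 381331994.13 − 278907989.11 = 102424005.02.
Divide by its size: 102424005.02 / 2086 = 49100.6735... → 49100.67.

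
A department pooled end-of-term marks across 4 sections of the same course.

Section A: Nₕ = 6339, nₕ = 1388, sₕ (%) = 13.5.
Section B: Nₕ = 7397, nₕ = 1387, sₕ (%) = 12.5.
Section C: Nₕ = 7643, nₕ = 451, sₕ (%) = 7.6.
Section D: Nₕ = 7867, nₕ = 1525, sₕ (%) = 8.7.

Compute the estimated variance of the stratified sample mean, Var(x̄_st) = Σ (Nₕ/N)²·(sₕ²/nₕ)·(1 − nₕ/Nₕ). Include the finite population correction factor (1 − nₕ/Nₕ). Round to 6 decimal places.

0.021799

N = 29246; Wₕ = Nₕ/N.
section A: (6339/29246)²·13.5²/1388·(1 − 1388/6339) = 0.004817911
section B: (7397/29246)²·12.5²/1387·(1 − 1387/7397) = 0.005855186
section C: (7643/29246)²·7.6²/451·(1 − 451/7643) = 0.008230595
section D: (7867/29246)²·8.7²/1525·(1 − 1525/7867) = 0.002895150
Sum = 0.021798843 → 0.021799.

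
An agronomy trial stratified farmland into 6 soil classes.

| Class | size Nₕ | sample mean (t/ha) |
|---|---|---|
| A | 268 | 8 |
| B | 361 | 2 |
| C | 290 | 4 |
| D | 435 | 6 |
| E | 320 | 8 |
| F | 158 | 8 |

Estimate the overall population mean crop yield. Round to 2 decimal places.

N = 1832; weights Wₕ = Nₕ/N = (0.1463, 0.1971, 0.1583, 0.2374, 0.1747, 0.0862).
x̄_st = Σ Wₕ·x̄ₕ = 0.1463·8 + 0.1971·2 + 0.1583·4 + 0.2374·6 + 0.1747·8 + 0.0862·8 ≈ 5.7096...
→ 5.71.

5.71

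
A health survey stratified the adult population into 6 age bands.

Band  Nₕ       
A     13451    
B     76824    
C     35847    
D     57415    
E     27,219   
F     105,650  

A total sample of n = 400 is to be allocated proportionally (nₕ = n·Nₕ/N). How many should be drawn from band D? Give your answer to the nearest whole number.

73

N = 13451 + 76824 + 35847 + 57415 + 27219 + 105650 = 316406.
n_D = 400·57415/316406 = 72.584... → 73.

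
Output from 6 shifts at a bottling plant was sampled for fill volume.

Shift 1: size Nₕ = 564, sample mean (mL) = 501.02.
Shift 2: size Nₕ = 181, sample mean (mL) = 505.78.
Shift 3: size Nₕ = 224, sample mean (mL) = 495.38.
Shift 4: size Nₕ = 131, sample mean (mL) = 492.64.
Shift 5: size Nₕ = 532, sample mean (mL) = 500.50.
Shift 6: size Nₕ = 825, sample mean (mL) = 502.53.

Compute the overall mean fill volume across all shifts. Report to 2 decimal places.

500.80

N = 2457; weights Wₕ = Nₕ/N = (0.2295, 0.0737, 0.0912, 0.0533, 0.2165, 0.3358).
x̄_st = Σ Wₕ·x̄ₕ = 0.2295·501.02 + 0.0737·505.78 + 0.0912·495.38 + 0.0533·492.64 + 0.2165·500.50 + 0.3358·502.53 ≈ 500.8041...
→ 500.80.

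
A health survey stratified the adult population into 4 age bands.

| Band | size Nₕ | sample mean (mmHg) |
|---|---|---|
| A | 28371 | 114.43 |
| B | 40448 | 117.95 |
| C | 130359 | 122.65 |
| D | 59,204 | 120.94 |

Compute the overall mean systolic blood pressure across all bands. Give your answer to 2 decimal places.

x̄_st = (Σ Nₕx̄ₕ) / (Σ Nₕ) = (28371·114.43 + 40448·117.95 + 130359·122.65 + 59204·120.94) / 258382
= 31165998.24 / 258382 = 120.6199... → 120.62.

120.62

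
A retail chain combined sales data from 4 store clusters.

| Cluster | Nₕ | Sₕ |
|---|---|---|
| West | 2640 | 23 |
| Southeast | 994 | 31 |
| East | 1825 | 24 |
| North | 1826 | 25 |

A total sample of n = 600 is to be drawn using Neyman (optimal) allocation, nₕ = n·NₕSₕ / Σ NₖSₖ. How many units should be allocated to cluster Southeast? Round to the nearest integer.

102

West: NₕSₕ = 2640·23 = 60720
Southeast: NₕSₕ = 994·31 = 30814
East: NₕSₕ = 1825·24 = 43800
North: NₕSₕ = 1826·25 = 45650
Σ NₕSₕ = 180984.
n_Southeast = 600·30814/180984 = 102.155... → 102.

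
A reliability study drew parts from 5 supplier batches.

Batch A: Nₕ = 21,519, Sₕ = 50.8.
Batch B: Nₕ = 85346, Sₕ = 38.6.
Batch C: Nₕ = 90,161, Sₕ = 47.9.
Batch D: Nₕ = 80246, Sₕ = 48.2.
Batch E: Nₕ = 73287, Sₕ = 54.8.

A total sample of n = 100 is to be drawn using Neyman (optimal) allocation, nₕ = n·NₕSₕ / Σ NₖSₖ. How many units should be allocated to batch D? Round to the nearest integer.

A: NₕSₕ = 21519·50.8 = 1093165.2
B: NₕSₕ = 85346·38.6 = 3294355.6
C: NₕSₕ = 90161·47.9 = 4318711.9
D: NₕSₕ = 80246·48.2 = 3867857.2
E: NₕSₕ = 73287·54.8 = 4016127.6
Σ NₕSₕ = 16590217.5.
n_D = 100·3867857.2/16590217.5 = 23.314... → 23.

23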